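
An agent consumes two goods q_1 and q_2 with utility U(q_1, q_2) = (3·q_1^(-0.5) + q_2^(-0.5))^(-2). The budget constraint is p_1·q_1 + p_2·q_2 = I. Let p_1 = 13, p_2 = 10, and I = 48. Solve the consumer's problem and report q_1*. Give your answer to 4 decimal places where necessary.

q_1* = 2.5632

From the CES first-order condition, 3·(q_2/q_1)^(1.5) = p_1/p_2.
Hence q_2/q_1 = ((1/3)·p_1/p_2)^(1/(1.5)), i.e. raised to the 2/3 power.
Substitute q_2 = (q_2/q_1)·q_1 into the budget: q_1* = I/(p_1 + p_2·(q_2/q_1)).
Numerically q_2/q_1 = 0.57264, so q_1* = 48/(13 + 10·0.57264) = 2.5632.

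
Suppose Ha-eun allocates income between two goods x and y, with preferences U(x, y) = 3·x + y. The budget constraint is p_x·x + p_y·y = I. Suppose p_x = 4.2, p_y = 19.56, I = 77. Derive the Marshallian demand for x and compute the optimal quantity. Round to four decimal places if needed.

Perfect substitutes: compare marginal utility per dollar. 3/p_x vs 1/p_y → 0.7143 vs 0.0511.
x gives more utility per dollar, so spend all income on x: x* = I/p_x, y* = 0.
Numerically: x* = 18.3333, y* = 0.

x* = 18.3333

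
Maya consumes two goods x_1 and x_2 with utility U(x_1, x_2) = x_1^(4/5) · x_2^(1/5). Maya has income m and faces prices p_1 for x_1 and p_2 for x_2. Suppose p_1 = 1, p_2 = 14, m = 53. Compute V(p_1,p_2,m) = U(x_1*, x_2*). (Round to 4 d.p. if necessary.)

V = 18.9552

Tangency: MRS = 4·x_2/x_1 = p_1/p_2.
Rearranging, p_2·x_2 = (1/4)·p_1·x_1. Substituting into the budget gives p_1·x_1·(1 + (1/4)) = m.
Demand: x_1*(p_1,p_2,m) = 0.8·m/p_1 and x_2* = 0.2·m/p_2.
At p_1=1, p_2=14, m=53: x_1* = 0.8·53/1 = 42.4, x_2* = 0.7571.
Utility at the optimum: U(42.4, 0.7571) = 18.9552.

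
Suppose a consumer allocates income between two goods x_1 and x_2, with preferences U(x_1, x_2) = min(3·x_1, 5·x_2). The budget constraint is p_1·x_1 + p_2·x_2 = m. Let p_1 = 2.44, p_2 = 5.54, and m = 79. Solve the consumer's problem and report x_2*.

Leontief preferences: the optimum is at the kink where x_1/5 = x_2/3, i.e. x_2 = (3/5)·x_1.
Budget: p_1·x_1 + p_2·(3/5)·x_1 = m, so (5·p_1 + 3·p_2)·x_1 = 5·m.
Demand: x_1*(p_1,p_2,m) = 5·m/(5·p_1 + 3·p_2), x_2* = 3·m/(5·p_1 + 3·p_2).
Here 5·2.44 + 3·5.54 = 28.82, giving x_2* = 8.2235.

x_2* = 8.2235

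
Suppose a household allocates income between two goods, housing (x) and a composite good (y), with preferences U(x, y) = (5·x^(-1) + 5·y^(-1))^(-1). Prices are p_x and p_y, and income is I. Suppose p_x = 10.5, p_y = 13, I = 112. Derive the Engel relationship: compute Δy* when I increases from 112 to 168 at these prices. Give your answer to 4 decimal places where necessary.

Δy* = 2.2687

Numerically y/x = 0.898717, so x* = 112/(10.5 + 13·0.898717) = 5.0488 and y* = 0.898717·5.0488 = 4.5375.
At I' = 168: y* = 6.8062. Change: 6.8062 − 4.5375 = 2.2687.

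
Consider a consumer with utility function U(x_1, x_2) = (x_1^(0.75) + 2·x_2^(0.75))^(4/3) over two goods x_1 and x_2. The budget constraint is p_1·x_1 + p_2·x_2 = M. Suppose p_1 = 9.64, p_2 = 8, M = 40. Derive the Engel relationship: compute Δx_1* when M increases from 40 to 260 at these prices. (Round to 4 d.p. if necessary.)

Δx_1* = 0.7871

MRS = MU_x_1/MU_x_2 = (1/2)·(x_2/x_1)^(0.25). Set equal to p_1/p_2.
Solve for the ratio: x_2/x_1 = [2·p_1/p_2]^(4).
With the ratio pinned down, the budget gives x_1* = M/(p_1 + p_2·(x_2/x_1)) and x_2* = (x_2/x_1)·x_1*.
Numerically x_2/x_1 = 33.734026, so x_1* = 40/(9.64 + 8·33.734026) = 0.1431.
At M' = 260: x_1* = 0.9302. Change: 0.9302 − 0.1431 = 0.7871.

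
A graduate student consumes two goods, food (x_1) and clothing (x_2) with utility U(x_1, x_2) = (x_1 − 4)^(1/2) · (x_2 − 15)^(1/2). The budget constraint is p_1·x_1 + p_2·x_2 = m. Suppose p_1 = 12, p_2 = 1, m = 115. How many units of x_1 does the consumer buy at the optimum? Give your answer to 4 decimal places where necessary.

MRS = (x_2−15)/(x_1−4). Tangency with p_1/p_2 gives x_2−15 = (p_1/p_2)·(x_1−4).
Substituting into the budget: x_1* = 4 + 0.5·(m − 4·p_1 − 15·p_2)/p_1, and x_2* = 15 + 0.5·(…)/p_2.
Discretionary income = 115 − 4·12 − 15·1 = 52; x_1* = 4 + 0.5·52/12 = 6.1667.

x_1* = 6.1667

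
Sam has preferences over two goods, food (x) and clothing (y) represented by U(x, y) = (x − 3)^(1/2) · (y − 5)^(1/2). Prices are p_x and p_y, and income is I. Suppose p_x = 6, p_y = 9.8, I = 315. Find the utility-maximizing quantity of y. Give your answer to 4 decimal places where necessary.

y* = 17.6531

MRS = (y−5)/(x−3). Tangency with p_x/p_y gives y−5 = (p_x/p_y)·(x−3).
After buying the subsistence bundle (3, 5), a share 0.5 of the remaining income goes to x: x* = 3 + 0.5·(I − 3p_x − 5p_y)/p_x.
Discretionary income = 315 − 3·6 − 5·9.8 = 248; y* = 5 + 0.5·248/9.8 = 17.6531.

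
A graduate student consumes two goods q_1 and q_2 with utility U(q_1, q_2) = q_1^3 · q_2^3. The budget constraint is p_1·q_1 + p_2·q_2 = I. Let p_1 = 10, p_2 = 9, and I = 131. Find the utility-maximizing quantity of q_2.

Tangency: MRS = q_2/q_1 = p_1/p_2.
So 3·p_2·q_2 = 3·p_1·q_1; combined with the budget, a share 0.5 of income goes to q_1.
Demand: q_1*(p_1,p_2,I) = 0.5·I/p_1 and q_2* = 0.5·I/p_2.
At p_1=10, p_2=9, I=131: q_2* = 0.5·131/9 = 7.2778.

q_2* = 7.2778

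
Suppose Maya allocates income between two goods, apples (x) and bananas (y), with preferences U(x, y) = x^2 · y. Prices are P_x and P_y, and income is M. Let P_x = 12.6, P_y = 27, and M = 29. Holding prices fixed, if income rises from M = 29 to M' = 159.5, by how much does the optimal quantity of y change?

Δy* = 1.6111

At P_x=12.6, P_y=27, M=29: y* = 1/3·29/27 = 0.358.
At M' = 159.5: y* = 1.9691. Change: 1.9691 − 0.358 = 1.6111.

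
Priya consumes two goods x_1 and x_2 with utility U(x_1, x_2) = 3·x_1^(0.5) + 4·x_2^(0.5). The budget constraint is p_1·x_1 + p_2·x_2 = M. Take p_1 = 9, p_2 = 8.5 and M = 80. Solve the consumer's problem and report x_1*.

MU_x_1 ∝ 3·x_1^(-0.5), MU_x_2 ∝ 4·x_2^(-0.5), so MRS = (3/4)·(x_2/x_1)^(0.5) = p_1/p_2.
Solve for the ratio: x_2/x_1 = [(4/3)·p_1/p_2]^(2).
Substitute x_2 = (x_2/x_1)·x_1 into the budget: x_1* = M/(p_1 + p_2·(x_2/x_1)).
Numerically x_2/x_1 = 1.99308, so x_1* = 80/(9 + 8.5·1.99308) = 3.0839.

x_1* = 3.0839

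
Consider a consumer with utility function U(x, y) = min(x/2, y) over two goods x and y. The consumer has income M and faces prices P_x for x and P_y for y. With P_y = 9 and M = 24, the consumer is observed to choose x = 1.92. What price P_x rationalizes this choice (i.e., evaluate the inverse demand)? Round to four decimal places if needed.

With perfect complements, no substitution: consume in ratio x:y = 2:1.
Budget: P_x·x + P_y·(1/2)·x = M, so (2·P_x + P_y)·x = 2·M.
Demand: x*(P_x,P_y,M) = 2·M/(2·P_x + P_y), y* = M/(2·P_x + P_y).
Set x* = 1.92 in the demand function and solve for P_x: P_x = 8.

P_x = 8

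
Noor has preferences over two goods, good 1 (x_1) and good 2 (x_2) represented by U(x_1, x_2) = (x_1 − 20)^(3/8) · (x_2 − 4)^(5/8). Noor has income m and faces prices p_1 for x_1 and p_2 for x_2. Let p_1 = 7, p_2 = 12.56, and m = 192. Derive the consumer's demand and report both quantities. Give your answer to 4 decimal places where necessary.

x_1* = 20.0943, x_2* = 4.0876

This is Cobb-Douglas in (x_1−20, x_2−4): tangency gives 0.375·p_2·(x_2−4) = 0.625·p_1·(x_1−20).
Substituting into the budget: x_1* = 20 + 0.375·(m − 20·p_1 − 4·p_2)/p_1, and x_2* = 4 + 0.625·(…)/p_2.
Discretionary income = 192 − 20·7 − 4·12.56 = 1.76; x_1* = 20 + 0.375·1.76/7 = 20.0943; x_2* = 4 + 0.625·1.76/12.56 = 4.0876.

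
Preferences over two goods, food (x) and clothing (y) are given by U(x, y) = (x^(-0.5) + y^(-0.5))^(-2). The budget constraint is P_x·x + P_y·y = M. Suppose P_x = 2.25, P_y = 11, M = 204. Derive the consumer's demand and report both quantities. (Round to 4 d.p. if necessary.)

Numerically y/x = 0.347158, so x* = 204/(2.25 + 11·0.347158) = 33.6149 and y* = 0.347158·33.6149 = 11.6697.

x* = 33.6149, y* = 11.6697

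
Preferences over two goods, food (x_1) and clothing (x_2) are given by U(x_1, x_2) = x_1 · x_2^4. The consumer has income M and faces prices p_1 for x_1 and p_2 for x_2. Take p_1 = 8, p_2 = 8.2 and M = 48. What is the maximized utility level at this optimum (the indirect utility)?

V = 577.0995

The MRS is (1/4)·x_2/x_1. Set MRS = p_1/p_2.
Rearranging, p_2·x_2 = 4·p_1·x_1. Substituting into the budget gives p_1·x_1·(1 + 4) = M.
Demand: x_1*(p_1,p_2,M) = 0.2·M/p_1 and x_2* = 0.8·M/p_2.
At p_1=8, p_2=8.2, M=48: x_1* = 0.2·48/8 = 1.2, x_2* = 4.6829.
Utility at the optimum: U(1.2, 4.6829) = 577.0995.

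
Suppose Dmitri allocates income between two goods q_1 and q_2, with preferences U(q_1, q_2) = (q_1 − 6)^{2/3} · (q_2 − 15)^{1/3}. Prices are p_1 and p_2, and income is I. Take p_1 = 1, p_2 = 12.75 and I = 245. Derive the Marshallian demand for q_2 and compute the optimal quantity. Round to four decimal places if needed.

After buying the subsistence bundle (6, 15), a share 2/3 of the remaining income goes to q_1: q_1* = 6 + 2/3·(I − 6p_1 − 15p_2)/p_1.
Discretionary income = 245 − 6·1 − 15·12.75 = 47.75; q_2* = 15 + 1/3·47.75/12.75 = 16.2484.

q_2* = 16.2484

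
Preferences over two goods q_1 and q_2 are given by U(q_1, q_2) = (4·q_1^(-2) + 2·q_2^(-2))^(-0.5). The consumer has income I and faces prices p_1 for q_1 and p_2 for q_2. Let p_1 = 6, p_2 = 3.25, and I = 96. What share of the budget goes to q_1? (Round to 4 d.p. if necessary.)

Substitute q_2 = (q_2/q_1)·q_1 into the budget: q_1* = I/(p_1 + p_2·(q_2/q_1)).
Numerically q_2/q_1 = 0.973672, so q_1* = 96/(6 + 3.25·0.973672) = 10.4753 and q_2* = 0.973672·10.4753 = 10.1995.
Expenditure on q_1: 6·10.4753 = 62.8517; share = 0.6547.

share on q_1 = 0.6547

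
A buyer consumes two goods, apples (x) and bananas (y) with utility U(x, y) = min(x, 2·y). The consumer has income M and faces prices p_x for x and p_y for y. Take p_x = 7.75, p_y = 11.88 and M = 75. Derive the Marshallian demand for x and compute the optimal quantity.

x* = 5.4785

Here 2·7.75 + 11.88 = 27.38, giving x* = 5.4785.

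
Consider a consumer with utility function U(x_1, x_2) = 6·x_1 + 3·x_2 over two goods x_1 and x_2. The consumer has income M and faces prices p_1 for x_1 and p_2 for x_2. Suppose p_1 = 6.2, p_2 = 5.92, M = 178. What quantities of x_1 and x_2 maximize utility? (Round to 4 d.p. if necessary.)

x_1* = 28.7097, x_2* = 0

Linear utility — the consumer picks whichever good has higher MU/price: 6/6.2 = 0.9677 vs 3/5.92 = 0.5068.
x_1 gives more utility per dollar, so spend all income on x_1: x_1* = M/p_1, x_2* = 0.
Numerically: x_1* = 28.7097, x_2* = 0.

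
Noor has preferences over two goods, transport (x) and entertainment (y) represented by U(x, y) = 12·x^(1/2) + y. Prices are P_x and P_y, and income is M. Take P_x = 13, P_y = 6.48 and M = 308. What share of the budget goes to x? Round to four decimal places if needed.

share on x = 0.3775

MU_x = 6/√x, MU_y = 1. Tangency: 6/√x = P_x/P_y.
Solve: √x = 6·P_y/P_x, so x*(P_x,P_y) = (6·P_y/P_x)², and y* = (M − P_x·x*)/P_y.
Plugging in: x* = (6·6.48/13)² = 8.9447, y* = 29.5862.
Expenditure on x: 13·8.9447 = 116.2811; share = 0.3775.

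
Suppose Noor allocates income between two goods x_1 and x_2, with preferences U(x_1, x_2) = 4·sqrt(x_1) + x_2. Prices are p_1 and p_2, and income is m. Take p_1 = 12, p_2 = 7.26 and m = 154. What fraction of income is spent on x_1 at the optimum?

share on x_1 = 0.1141

Utility is quasi-linear in x_2; the FOC for x_1 is 2/√x_1 = p_1/p_2.
Solve: √x_1 = 2·p_2/p_1, so x_1*(p_1,p_2) = (2·p_2/p_1)², and x_2* = (m − p_1·x_1*)/p_2.
Plugging in: x_1* = (2·7.26/12)² = 1.4641, x_2* = 18.7921.
Expenditure on x_1: 12·1.4641 = 17.5692; share = 0.1141.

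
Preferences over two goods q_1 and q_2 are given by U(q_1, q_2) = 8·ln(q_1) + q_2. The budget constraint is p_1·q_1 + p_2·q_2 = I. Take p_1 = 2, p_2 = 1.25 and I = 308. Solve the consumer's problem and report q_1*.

q_1* = 5

At the given prices: q_1* = 8·1.25/2 = 5.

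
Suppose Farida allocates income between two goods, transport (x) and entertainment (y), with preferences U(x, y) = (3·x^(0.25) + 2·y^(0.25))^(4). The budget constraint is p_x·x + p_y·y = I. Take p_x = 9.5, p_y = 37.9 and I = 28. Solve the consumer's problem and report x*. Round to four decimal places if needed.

MRS = MU_x/MU_y = (3/2)·(y/x)^(0.75). Set equal to p_x/p_y.
Hence y/x = ((2/3)·p_x/p_y)^(1/(0.75)), i.e. raised to the 4/3 power.
With the ratio pinned down, the budget gives x* = I/(p_x + p_y·(y/x)) and y* = (y/x)·x*.
Numerically y/x = 0.092043, so x* = 28/(9.5 + 37.9·0.092043) = 2.1558.

x* = 2.1558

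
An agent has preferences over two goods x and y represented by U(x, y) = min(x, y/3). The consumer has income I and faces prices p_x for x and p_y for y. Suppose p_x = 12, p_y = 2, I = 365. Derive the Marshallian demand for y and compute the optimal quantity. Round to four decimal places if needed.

y* = 60.8333

With perfect complements, no substitution: consume in ratio x:y = 1:3.
Budget: p_x·x + p_y·3·x = I, so (p_x + 3·p_y)·x = I.
Demand: x*(p_x,p_y,I) = I/(p_x + 3·p_y), y* = 3·I/(p_x + 3·p_y).
Here 12 + 3·2 = 18, giving y* = 60.8333.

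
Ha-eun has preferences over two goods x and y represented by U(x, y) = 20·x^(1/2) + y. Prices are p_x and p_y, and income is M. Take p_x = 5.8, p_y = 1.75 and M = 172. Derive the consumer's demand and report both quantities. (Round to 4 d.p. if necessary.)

Set MRS = p_x/p_y: 10·x^(−1/2) = p_x/p_y.
Solve: √x = 10·p_y/p_x, so x*(p_x,p_y) = (10·p_y/p_x)², and y* = (M − p_x·x*)/p_y.
Plugging in: x* = (10·1.75/5.8)² = 9.1037, y* = 68.1133.

x* = 9.1037, y* = 68.1133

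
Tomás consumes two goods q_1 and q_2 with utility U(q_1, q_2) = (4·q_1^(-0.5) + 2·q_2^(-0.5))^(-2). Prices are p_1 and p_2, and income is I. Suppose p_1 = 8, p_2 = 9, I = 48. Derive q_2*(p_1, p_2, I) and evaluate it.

q_2* = 2.1111

Substitute q_2 = (q_2/q_1)·q_1 into the budget: q_1* = I/(p_1 + p_2·(q_2/q_1)).
Numerically q_2/q_1 = 0.582387, so q_1* = 48/(8 + 9·0.582387) = 3.625 and q_2* = 0.582387·3.625 = 2.1111.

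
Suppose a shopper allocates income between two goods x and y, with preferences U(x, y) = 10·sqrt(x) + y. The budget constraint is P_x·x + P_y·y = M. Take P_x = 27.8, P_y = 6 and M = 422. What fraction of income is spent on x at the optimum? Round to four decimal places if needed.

share on x = 0.0767

MU_x = 5/√x, MU_y = 1. Tangency: 5/√x = P_x/P_y.
Thus x* = (5·P_y/P_x)² — independent of M — with the rest of income spent on y.
Plugging in: x* = (5·6/27.8)² = 1.1645, y* = 64.9376.
Expenditure on x: 27.8·1.1645 = 32.3741; share = 0.0767.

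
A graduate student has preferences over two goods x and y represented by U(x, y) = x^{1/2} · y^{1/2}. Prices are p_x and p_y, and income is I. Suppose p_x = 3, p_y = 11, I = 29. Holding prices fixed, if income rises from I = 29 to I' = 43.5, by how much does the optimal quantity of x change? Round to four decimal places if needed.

Δx* = 2.4167

The MRS is y/x. Set MRS = p_x/p_y.
So 0.5·p_y·y = 0.5·p_x·x; combined with the budget, a share 0.5 of income goes to x.
Demand: x*(p_x,p_y,I) = 0.5·I/p_x and y* = 0.5·I/p_y.
At p_x=3, p_y=11, I=29: x* = 0.5·29/3 = 4.8333.
At I' = 43.5: x* = 7.25. Change: 7.25 − 4.8333 = 2.4167.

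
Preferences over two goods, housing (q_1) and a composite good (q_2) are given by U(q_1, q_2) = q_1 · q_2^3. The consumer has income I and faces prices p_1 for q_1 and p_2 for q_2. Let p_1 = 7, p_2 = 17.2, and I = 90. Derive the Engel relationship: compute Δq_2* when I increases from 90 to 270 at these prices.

Δq_2* = 7.8488

MU_q_1/MU_q_2 = (q_2)/(3·q_1); tangency sets this equal to p_1/p_2.
Rearranging, p_2·q_2 = 3·p_1·q_1. Substituting into the budget gives p_1·q_1·(1 + 3) = I.
Demand: q_1*(p_1,p_2,I) = 0.25·I/p_1 and q_2* = 0.75·I/p_2.
At p_1=7, p_2=17.2, I=90: q_2* = 0.75·90/17.2 = 3.9244.
At I' = 270: q_2* = 11.7733. Change: 11.7733 − 3.9244 = 7.8488.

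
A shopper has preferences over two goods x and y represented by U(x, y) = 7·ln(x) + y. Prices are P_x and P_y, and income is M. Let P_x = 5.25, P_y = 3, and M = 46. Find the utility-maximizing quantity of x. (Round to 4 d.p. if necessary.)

x* = 4

So x*(P_x,P_y) = 7·P_y/P_x, independent of income; and y* = (M − 7·P_y)/P_y.
At the given prices: x* = 7·3/5.25 = 4.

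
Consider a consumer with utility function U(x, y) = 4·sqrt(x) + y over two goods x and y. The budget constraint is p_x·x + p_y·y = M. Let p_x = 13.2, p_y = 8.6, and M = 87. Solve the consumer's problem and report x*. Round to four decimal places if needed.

x* = 1.6979

Set MRS = p_x/p_y: 2·x^(−1/2) = p_x/p_y.
Solve: √x = 2·p_y/p_x, so x*(p_x,p_y) = (2·p_y/p_x)², and y* = (M − p_x·x*)/p_y.
Plugging in: x* = (2·8.6/13.2)² = 1.6979.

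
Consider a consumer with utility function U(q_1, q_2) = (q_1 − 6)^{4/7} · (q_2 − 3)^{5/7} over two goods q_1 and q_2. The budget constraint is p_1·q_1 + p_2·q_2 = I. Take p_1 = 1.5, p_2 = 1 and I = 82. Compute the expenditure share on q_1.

This is Cobb-Douglas in (q_1−6, q_2−3): tangency gives 4/7·p_2·(q_2−3) = 5/7·p_1·(q_1−6).
After buying the subsistence bundle (6, 3), a share 4/9 of the remaining income goes to q_1: q_1* = 6 + 4/9·(I − 6p_1 − 3p_2)/p_1.
Discretionary income = 82 − 6·1.5 − 3·1 = 70; q_1* = 6 + 4/9·70/1.5 = 26.7407; q_2* = 3 + 5/9·70/1 = 41.8889.
Expenditure on q_1: 1.5·26.7407 = 40.1111; share = 0.4892.

share on q_1 = 0.4892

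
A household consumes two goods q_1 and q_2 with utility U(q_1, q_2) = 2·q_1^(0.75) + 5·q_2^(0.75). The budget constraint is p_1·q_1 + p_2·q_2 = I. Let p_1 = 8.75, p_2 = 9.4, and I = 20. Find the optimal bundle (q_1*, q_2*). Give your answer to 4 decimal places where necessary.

MU_q_1 ∝ 2·q_1^(-0.25), MU_q_2 ∝ 5·q_2^(-0.25), so MRS = (2/5)·(q_2/q_1)^(0.25) = p_1/p_2.
Hence q_2/q_1 = ((5/2)·p_1/p_2)^(1/(0.25)), i.e. raised to the 4 power.
With the ratio pinned down, the budget gives q_1* = I/(p_1 + p_2·(q_2/q_1)) and q_2* = (q_2/q_1)·q_1*.
Numerically q_2/q_1 = 29.327891, so q_1* = 20/(8.75 + 9.4·29.327891) = 0.0703 and q_2* = 29.327891·0.0703 = 2.0622.

q_1* = 0.0703, q_2* = 2.0622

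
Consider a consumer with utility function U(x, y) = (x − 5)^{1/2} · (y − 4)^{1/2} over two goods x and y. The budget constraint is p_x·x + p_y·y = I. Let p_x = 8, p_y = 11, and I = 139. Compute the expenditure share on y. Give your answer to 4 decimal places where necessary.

share on y = 0.5144

MRS = (y−4)/(x−5). Tangency with p_x/p_y gives y−4 = (p_x/p_y)·(x−5).
After buying the subsistence bundle (5, 4), a share 0.5 of the remaining income goes to x: x* = 5 + 0.5·(I − 5p_x − 4p_y)/p_x.
Discretionary income = 139 − 5·8 − 4·11 = 55; x* = 5 + 0.5·55/8 = 8.4375; y* = 4 + 0.5·55/11 = 6.5.
Expenditure on y: 11·6.5 = 71.5; share = 0.5144.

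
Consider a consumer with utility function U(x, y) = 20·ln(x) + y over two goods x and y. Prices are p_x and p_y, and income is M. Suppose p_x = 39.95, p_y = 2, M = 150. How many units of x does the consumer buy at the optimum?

MU_x = 20/x, MU_y = 1. Tangency: 20/x = p_x/p_y.
So x*(p_x,p_y) = 20·p_y/p_x, independent of income; and y* = (M − 20·p_y)/p_y.
At the given prices: x* = 20·2/39.95 = 1.0013.

x* = 1.0013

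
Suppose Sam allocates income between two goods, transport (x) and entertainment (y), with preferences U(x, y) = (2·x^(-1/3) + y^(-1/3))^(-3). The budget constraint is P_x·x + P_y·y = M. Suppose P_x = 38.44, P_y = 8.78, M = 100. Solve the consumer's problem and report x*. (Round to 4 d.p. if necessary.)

MRS = MU_x/MU_y = 2·(y/x)^(4/3). Set equal to P_x/P_y.
Solve for the ratio: y/x = [(1/2)·P_x/P_y]^(0.75).
With the ratio pinned down, the budget gives x* = M/(P_x + P_y·(y/x)) and y* = (y/x)·x*.
Numerically y/x = 1.799675, so x* = 100/(38.44 + 8.78·1.799675) = 1.8436.

x* = 1.8436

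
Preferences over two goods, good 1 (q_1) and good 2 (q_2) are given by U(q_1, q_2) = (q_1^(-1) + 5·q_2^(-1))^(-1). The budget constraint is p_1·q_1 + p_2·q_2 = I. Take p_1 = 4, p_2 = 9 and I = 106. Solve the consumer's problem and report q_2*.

q_2* = 9.0728

Substitute q_2 = (q_2/q_1)·q_1 into the budget: q_1* = I/(p_1 + p_2·(q_2/q_1)).
Numerically q_2/q_1 = 1.490712, so q_1* = 106/(4 + 9·1.490712) = 6.0862 and q_2* = 1.490712·6.0862 = 9.0728.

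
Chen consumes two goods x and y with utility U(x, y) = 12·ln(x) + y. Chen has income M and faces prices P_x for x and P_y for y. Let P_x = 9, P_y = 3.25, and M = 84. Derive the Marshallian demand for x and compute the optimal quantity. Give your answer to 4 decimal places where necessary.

x* = 4.3333

At the given prices: x* = 12·3.25/9 = 4.3333.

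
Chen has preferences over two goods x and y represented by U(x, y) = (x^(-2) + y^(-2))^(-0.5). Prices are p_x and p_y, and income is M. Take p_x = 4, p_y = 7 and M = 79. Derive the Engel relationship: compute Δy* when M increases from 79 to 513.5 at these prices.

Δy* = 36.7588

With the ratio pinned down, the budget gives x* = M/(p_x + p_y·(y/x)) and y* = (y/x)·x*.
Numerically y/x = 0.829827, so x* = 79/(4 + 7·0.829827) = 8.054 and y* = 0.829827·8.054 = 6.6834.
At M' = 513.5: y* = 43.4423. Change: 43.4423 − 6.6834 = 36.7588.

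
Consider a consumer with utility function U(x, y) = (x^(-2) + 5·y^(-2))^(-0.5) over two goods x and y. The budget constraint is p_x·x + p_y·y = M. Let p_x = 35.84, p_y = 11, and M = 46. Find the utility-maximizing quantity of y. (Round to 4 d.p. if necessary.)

y* = 1.8299

MU_x ∝ x^(-3), MU_y ∝ 5·y^(-3), so MRS = (1/5)·(y/x)^(3) = p_x/p_y.
Hence y/x = (5·p_x/p_y)^(1/(3)), i.e. raised to the 1/3 power.
With the ratio pinned down, the budget gives x* = M/(p_x + p_y·(y/x)) and y* = (y/x)·x*.
Numerically y/x = 2.535022, so x* = 46/(35.84 + 11·2.535022) = 0.7218 and y* = 2.535022·0.7218 = 1.8299.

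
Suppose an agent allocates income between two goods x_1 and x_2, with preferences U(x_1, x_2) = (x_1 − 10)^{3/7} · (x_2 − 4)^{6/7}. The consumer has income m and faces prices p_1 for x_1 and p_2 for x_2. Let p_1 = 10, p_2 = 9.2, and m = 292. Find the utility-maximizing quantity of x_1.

x_1* = 15.1733

Discretionary income = 292 − 10·10 − 4·9.2 = 155.2; x_1* = 10 + 1/3·155.2/10 = 15.1733.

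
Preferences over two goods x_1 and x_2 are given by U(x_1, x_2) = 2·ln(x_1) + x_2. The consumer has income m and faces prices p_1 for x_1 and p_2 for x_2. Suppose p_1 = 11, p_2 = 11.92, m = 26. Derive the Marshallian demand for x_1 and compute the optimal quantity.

So x_1*(p_1,p_2) = 2·p_2/p_1, independent of income; and x_2* = (m − 2·p_2)/p_2.
At the given prices: x_1* = 2·11.92/11 = 2.1673.

x_1* = 2.1673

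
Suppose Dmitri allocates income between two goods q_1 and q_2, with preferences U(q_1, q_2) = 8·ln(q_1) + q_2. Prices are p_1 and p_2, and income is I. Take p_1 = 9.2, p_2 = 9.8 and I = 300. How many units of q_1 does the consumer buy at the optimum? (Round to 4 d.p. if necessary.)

q_1* = 8.5217

MU_q_1 = 8/q_1, MU_q_2 = 1. Tangency: 8/q_1 = p_1/p_2.
So q_1*(p_1,p_2) = 8·p_2/p_1, independent of income; and q_2* = (I − 8·p_2)/p_2.
At the given prices: q_1* = 8·9.8/9.2 = 8.5217.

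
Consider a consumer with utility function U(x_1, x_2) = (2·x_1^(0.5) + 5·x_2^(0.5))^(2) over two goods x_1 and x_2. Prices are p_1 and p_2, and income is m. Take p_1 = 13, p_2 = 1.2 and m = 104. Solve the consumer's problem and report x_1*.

x_1* = 0.1164

Numerically x_2/x_1 = 733.506944, so x_1* = 104/(13 + 1.2·733.506944) = 0.1164.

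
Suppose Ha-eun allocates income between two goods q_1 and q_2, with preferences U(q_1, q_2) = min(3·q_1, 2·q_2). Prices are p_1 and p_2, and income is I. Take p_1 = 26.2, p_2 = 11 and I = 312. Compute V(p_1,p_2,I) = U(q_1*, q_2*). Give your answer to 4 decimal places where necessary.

V = 21.9204

Leontief preferences: the optimum is at the kink where q_1/2 = q_2/3, i.e. q_2 = (3/2)·q_1.
Budget: p_1·q_1 + p_2·(3/2)·q_1 = I, so (2·p_1 + 3·p_2)·q_1 = 2·I.
Demand: q_1*(p_1,p_2,I) = 2·I/(2·p_1 + 3·p_2), q_2* = 3·I/(2·p_1 + 3·p_2).
Here 2·26.2 + 3·11 = 85.4, giving q_1* = 7.3068 and q_2* = 10.9602.
Utility at the optimum: U(7.3068, 10.9602) = 21.9204.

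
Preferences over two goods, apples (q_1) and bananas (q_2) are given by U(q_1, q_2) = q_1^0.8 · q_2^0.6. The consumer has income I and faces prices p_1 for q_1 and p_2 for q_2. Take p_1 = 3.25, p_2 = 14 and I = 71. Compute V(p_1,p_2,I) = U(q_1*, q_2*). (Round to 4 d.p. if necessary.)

V = 12.005

At p_1=3.25, p_2=14, I=71: q_1* = 4/7·71/3.25 = 12.4835, q_2* = 2.1735.
Utility at the optimum: U(12.4835, 2.1735) = 12.005.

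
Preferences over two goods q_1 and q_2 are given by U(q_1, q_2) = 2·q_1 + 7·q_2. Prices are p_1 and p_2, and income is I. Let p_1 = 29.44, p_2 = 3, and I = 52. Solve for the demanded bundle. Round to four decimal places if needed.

q_1* = 0, q_2* = 17.3333

Linear utility — the consumer picks whichever good has higher MU/price: 2/29.44 = 0.0679 vs 7/3 = 2.3333.
q_2 gives more utility per dollar, so spend all income on q_2: q_2* = I/p_2, q_1* = 0.
Numerically: q_1* = 0, q_2* = 17.3333.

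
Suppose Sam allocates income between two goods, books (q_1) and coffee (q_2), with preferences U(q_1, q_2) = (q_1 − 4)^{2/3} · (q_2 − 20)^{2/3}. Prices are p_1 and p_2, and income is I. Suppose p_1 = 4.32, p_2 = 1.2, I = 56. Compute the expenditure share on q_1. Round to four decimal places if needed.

share on q_1 = 0.44

MRS = (q_2−20)/(q_1−4). Tangency with p_1/p_2 gives q_2−20 = (p_1/p_2)·(q_1−4).
Substituting into the budget: q_1* = 4 + 0.5·(I − 4·p_1 − 20·p_2)/p_1, and q_2* = 20 + 0.5·(…)/p_2.
Discretionary income = 56 − 4·4.32 − 20·1.2 = 14.72; q_1* = 4 + 0.5·14.72/4.32 = 5.7037; q_2* = 20 + 0.5·14.72/1.2 = 26.1333.
Expenditure on q_1: 4.32·5.7037 = 24.64; share = 0.44.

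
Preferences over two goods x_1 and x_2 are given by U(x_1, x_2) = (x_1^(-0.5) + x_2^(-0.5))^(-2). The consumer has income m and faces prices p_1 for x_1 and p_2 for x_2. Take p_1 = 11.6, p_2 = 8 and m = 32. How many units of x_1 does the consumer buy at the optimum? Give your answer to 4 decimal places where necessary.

x_1* = 1.4646

Numerically x_2/x_1 = 1.281087, so x_1* = 32/(11.6 + 8·1.281087) = 1.4646.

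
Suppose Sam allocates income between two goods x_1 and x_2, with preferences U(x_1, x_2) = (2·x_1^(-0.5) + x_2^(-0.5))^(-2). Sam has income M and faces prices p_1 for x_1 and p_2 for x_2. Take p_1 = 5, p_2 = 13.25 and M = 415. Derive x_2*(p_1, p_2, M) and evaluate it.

From the CES first-order condition, 2·(x_2/x_1)^(1.5) = p_1/p_2.
Solve for the ratio: x_2/x_1 = [(1/2)·p_1/p_2]^(2/3).
With the ratio pinned down, the budget gives x_1* = M/(p_1 + p_2·(x_2/x_1)) and x_2* = (x_2/x_1)·x_1*.
Numerically x_2/x_1 = 0.328965, so x_1* = 415/(5 + 13.25·0.328965) = 44.3434 and x_2* = 0.328965·44.3434 = 14.5874.

x_2* = 14.5874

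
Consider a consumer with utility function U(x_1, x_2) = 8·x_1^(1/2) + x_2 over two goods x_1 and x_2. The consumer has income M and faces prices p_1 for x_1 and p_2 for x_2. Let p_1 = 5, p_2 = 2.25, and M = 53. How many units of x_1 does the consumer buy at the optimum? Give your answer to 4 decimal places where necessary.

Set MRS = p_1/p_2: 4·x_1^(−1/2) = p_1/p_2.
Solve: √x_1 = 4·p_2/p_1, so x_1*(p_1,p_2) = (4·p_2/p_1)², and x_2* = (M − p_1·x_1*)/p_2.
Plugging in: x_1* = (4·2.25/5)² = 3.24.

x_1* = 3.24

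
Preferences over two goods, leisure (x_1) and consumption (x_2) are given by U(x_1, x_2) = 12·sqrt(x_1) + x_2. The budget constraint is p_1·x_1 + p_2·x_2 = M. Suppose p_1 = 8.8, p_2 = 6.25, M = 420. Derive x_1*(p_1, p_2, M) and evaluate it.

Set MRS = p_1/p_2: 6·x_1^(−1/2) = p_1/p_2.
Thus x_1* = (6·p_2/p_1)² — independent of M — with the rest of income spent on x_2.
Plugging in: x_1* = (6·6.25/8.8)² = 18.1592.

x_1* = 18.1592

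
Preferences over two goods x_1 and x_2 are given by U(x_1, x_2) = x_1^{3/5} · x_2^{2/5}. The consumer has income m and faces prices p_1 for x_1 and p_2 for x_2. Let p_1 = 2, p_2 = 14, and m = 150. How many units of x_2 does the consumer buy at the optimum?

x_2* = 4.2857

MU_x_1/MU_x_2 = (0.6·x_2)/(0.4·x_1); tangency sets this equal to p_1/p_2.
So 0.6·p_2·x_2 = 0.4·p_1·x_1; combined with the budget, a share 0.6 of income goes to x_1.
Demand: x_1*(p_1,p_2,m) = 0.6·m/p_1 and x_2* = 0.4·m/p_2.
At p_1=2, p_2=14, m=150: x_2* = 0.4·150/14 = 4.2857.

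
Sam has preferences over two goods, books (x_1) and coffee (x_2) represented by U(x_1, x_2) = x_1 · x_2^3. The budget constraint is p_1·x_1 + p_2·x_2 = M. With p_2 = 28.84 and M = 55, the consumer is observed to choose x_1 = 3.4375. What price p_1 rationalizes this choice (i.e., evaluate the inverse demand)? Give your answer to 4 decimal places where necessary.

The MRS is (1/3)·x_2/x_1. Set MRS = p_1/p_2.
So p_2·x_2 = 3·p_1·x_1; combined with the budget, a share 0.25 of income goes to x_1.
Demand: x_1*(p_1,p_2,M) = 0.25·M/p_1 and x_2* = 0.75·M/p_2.
Set x_1* = 3.4375 in the demand function and solve for p_1: p_1 = 4.

p_1 = 4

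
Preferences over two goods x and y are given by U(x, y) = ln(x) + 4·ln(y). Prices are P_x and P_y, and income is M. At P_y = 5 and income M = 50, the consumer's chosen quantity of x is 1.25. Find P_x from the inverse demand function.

P_x = 8

Tangency: MRS = (1/4)·y/x = P_x/P_y.
Rearranging, P_y·y = 4·P_x·x. Substituting into the budget gives P_x·x·(1 + 4) = M.
Demand: x*(P_x,P_y,M) = 0.2·M/P_x and y* = 0.8·M/P_y.
Set x* = 1.25 in the demand function and solve for P_x: P_x = 8.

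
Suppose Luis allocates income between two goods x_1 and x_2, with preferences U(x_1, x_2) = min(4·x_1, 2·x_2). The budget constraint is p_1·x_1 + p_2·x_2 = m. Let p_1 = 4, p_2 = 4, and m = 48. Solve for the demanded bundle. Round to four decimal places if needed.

x_1* = 4, x_2* = 8

Leontief preferences: the optimum is at the kink where x_1/2 = x_2/4, i.e. x_2 = 2·x_1.
Budget: p_1·x_1 + p_2·2·x_1 = m, so (2·p_1 + 4·p_2)·x_1 = 2·m.
Demand: x_1*(p_1,p_2,m) = 2·m/(2·p_1 + 4·p_2), x_2* = 4·m/(2·p_1 + 4·p_2).
Here 2·4 + 4·4 = 24, giving x_1* = 4 and x_2* = 8.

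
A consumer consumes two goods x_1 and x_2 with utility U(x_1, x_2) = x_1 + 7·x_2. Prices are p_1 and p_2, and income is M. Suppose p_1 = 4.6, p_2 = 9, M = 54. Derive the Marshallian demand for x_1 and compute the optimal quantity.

x_1* = 0

Perfect substitutes: compare marginal utility per dollar. 1/p_1 vs 7/p_2 → 0.2174 vs 0.7778.
x_2 gives more utility per dollar, so spend all income on x_2: x_2* = M/p_2, x_1* = 0.
Numerically: x_1* = 0, x_2* = 6.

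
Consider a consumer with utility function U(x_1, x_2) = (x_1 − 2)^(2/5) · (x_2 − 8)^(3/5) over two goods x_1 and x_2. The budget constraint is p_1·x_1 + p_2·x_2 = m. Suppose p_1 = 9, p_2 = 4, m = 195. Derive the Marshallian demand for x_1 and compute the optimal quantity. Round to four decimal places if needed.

x_1* = 8.4444

Substituting into the budget: x_1* = 2 + 0.4·(m − 2·p_1 − 8·p_2)/p_1, and x_2* = 8 + 0.6·(…)/p_2.
Discretionary income = 195 − 2·9 − 8·4 = 145; x_1* = 2 + 0.4·145/9 = 8.4444.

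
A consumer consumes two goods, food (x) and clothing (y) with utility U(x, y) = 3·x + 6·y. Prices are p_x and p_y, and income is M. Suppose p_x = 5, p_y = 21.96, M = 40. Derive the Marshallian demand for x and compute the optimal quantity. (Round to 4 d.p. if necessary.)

Perfect substitutes: compare marginal utility per dollar. 3/p_x vs 6/p_y → 0.6 vs 0.2732.
x gives more utility per dollar, so spend all income on x: x* = M/p_x, y* = 0.
Numerically: x* = 8, y* = 0.

x* = 8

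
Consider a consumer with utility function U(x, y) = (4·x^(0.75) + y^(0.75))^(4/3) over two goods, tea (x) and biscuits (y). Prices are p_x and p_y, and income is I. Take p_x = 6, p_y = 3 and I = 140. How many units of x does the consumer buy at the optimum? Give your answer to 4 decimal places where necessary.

MRS = MU_x/MU_y = 4·(y/x)^(0.25). Set equal to p_x/p_y.
Hence y/x = ((1/4)·p_x/p_y)^(1/(0.25)), i.e. raised to the 4 power.
With the ratio pinned down, the budget gives x* = I/(p_x + p_y·(y/x)) and y* = (y/x)·x*.
Numerically y/x = 0.0625, so x* = 140/(6 + 3·0.0625) = 22.6263.

x* = 22.6263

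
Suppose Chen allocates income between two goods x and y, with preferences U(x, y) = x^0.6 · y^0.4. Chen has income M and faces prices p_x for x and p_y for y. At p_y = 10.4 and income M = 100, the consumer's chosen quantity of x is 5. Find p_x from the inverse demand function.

The MRS is (3/2)·y/x. Set MRS = p_x/p_y.
So 0.6·p_y·y = 0.4·p_x·x; combined with the budget, a share 0.6 of income goes to x.
Demand: x*(p_x,p_y,M) = 0.6·M/p_x and y* = 0.4·M/p_y.
Set x* = 5 in the demand function and solve for p_x: p_x = 12.

p_x = 12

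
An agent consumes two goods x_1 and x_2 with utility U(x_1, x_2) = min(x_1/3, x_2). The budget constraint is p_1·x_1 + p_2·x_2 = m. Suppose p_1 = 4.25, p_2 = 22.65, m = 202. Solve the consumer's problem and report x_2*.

Demand: x_1*(p_1,p_2,m) = 3·m/(3·p_1 + p_2), x_2* = m/(3·p_1 + p_2).
Here 3·4.25 + 22.65 = 35.4, giving x_2* = 5.7062.

x_2* = 5.7062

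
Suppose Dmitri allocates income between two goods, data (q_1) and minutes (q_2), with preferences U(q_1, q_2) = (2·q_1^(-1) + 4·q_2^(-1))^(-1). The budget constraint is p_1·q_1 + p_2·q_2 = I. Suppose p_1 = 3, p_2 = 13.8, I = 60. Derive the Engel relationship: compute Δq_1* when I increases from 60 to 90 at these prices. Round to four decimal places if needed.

Δq_1* = 2.4795

MRS = MU_q_1/MU_q_2 = (1/2)·(q_2/q_1)^(2). Set equal to p_1/p_2.
Hence q_2/q_1 = (2·p_1/p_2)^(1/(2)), i.e. raised to the 0.5 power.
Substitute q_2 = (q_2/q_1)·q_1 into the budget: q_1* = I/(p_1 + p_2·(q_2/q_1)).
Numerically q_2/q_1 = 0.65938, so q_1* = 60/(3 + 13.8·0.65938) = 4.9589.
At I' = 90: q_1* = 7.4384. Change: 7.4384 − 4.9589 = 2.4795.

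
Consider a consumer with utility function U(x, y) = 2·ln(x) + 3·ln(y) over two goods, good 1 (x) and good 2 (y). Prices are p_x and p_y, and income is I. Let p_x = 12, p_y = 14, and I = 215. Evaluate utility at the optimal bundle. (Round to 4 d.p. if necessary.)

Tangency: MRS = (2/3)·y/x = p_x/p_y.
So 2·p_y·y = 3·p_x·x; combined with the budget, a share 0.4 of income goes to x.
Demand: x*(p_x,p_y,I) = 0.4·I/p_x and y* = 0.6·I/p_y.
At p_x=12, p_y=14, I=215: x* = 0.4·215/12 = 7.1667, y* = 9.2143.
Utility at the optimum: U(7.1667, 9.2143) = 10.6011.

V = 10.6011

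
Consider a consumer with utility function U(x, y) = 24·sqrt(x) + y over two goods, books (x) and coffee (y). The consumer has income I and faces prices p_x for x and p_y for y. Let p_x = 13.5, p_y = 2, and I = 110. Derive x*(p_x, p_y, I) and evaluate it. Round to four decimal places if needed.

x* = 3.1605

Utility is quasi-linear in y; the FOC for x is 12/√x = p_x/p_y.
Solve: √x = 12·p_y/p_x, so x*(p_x,p_y) = (12·p_y/p_x)², and y* = (I − p_x·x*)/p_y.
Plugging in: x* = (12·2/13.5)² = 3.1605.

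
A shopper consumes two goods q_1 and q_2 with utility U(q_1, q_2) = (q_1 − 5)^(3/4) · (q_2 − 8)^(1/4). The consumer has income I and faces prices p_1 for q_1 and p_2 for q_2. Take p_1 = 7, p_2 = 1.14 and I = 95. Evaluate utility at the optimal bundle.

V = 6.5205

Let q_1' = q_1−5, q_2' = q_2−8. MRS = 3·q_2'/q_1' = p_1/p_2.
After buying the subsistence bundle (5, 8), a share 0.75 of the remaining income goes to q_1: q_1* = 5 + 0.75·(I − 5p_1 − 8p_2)/p_1.
Discretionary income = 95 − 5·7 − 8·1.14 = 50.88; q_1* = 5 + 0.75·50.88/7 = 10.4514; q_2* = 8 + 0.25·50.88/1.14 = 19.1579.
Utility at the optimum: U(10.4514, 19.1579) = 6.5205.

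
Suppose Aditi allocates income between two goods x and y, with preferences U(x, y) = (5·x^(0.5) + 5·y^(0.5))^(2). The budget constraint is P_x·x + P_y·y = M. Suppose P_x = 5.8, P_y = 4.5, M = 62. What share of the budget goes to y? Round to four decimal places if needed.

From the CES first-order condition, (y/x)^(0.5) = P_x/P_y.
Hence y/x = (P_x/P_y)^(1/(0.5)), i.e. raised to the 2 power.
Substitute y = (y/x)·x into the budget: x* = M/(P_x + P_y·(y/x)).
Numerically y/x = 1.661235, so x* = 62/(5.8 + 4.5·1.661235) = 4.6702 and y* = 1.661235·4.6702 = 7.7584.
Expenditure on y: 4.5·7.7584 = 34.9126; share = 0.5631.

share on y = 0.5631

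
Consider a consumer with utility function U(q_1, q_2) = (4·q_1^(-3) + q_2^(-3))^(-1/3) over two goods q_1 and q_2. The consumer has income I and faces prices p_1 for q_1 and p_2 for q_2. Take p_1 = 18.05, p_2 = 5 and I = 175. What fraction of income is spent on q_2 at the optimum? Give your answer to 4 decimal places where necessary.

share on q_2 = 0.2126

MRS = MU_q_1/MU_q_2 = 4·(q_2/q_1)^(4). Set equal to p_1/p_2.
Hence q_2/q_1 = ((1/4)·p_1/p_2)^(1/(4)), i.e. raised to the 0.25 power.
With the ratio pinned down, the budget gives q_1* = I/(p_1 + p_2·(q_2/q_1)) and q_2* = (q_2/q_1)·q_1*.
Numerically q_2/q_1 = 0.974679, so q_1* = 175/(18.05 + 5·0.974679) = 7.6341 and q_2* = 0.974679·7.6341 = 7.4408.
Expenditure on q_2: 5·7.4408 = 37.2041; share = 0.2126.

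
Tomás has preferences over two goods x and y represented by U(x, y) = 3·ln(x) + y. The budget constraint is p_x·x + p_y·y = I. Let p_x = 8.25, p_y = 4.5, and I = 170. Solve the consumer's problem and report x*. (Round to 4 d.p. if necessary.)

x* = 1.6364

MU_x = 3/x, MU_y = 1. Tangency: 3/x = p_x/p_y.
So x*(p_x,p_y) = 3·p_y/p_x, independent of income; and y* = (I − 3·p_y)/p_y.
At the given prices: x* = 3·4.5/8.25 = 1.6364.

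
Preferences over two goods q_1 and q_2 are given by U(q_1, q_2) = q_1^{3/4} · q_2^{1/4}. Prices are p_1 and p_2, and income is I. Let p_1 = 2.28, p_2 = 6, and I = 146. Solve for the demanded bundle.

The MRS is 3·q_2/q_1. Set MRS = p_1/p_2.
So 0.75·p_2·q_2 = 0.25·p_1·q_1; combined with the budget, a share 0.75 of income goes to q_1.
Demand: q_1*(p_1,p_2,I) = 0.75·I/p_1 and q_2* = 0.25·I/p_2.
At p_1=2.28, p_2=6, I=146: q_1* = 0.75·146/2.28 = 48.0263, q_2* = 6.0833.

q_1* = 48.0263, q_2* = 6.0833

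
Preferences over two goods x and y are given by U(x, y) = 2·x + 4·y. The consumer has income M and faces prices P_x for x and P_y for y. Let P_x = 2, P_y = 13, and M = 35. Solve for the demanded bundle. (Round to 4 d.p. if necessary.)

Perfect substitutes: compare marginal utility per dollar. 2/P_x vs 4/P_y → 1 vs 0.3077.
x gives more utility per dollar, so spend all income on x: x* = M/P_x, y* = 0.
Numerically: x* = 17.5, y* = 0.

x* = 17.5, y* = 0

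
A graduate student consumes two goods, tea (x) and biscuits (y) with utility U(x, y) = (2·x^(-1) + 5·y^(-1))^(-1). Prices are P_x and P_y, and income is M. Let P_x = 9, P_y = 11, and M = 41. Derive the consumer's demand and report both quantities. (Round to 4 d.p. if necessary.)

x* = 1.6578, y* = 2.3709

MRS = MU_x/MU_y = (2/5)·(y/x)^(2). Set equal to P_x/P_y.
Hence y/x = ((5/2)·P_x/P_y)^(1/(2)), i.e. raised to the 0.5 power.
With the ratio pinned down, the budget gives x* = M/(P_x + P_y·(y/x)) and y* = (y/x)·x*.
Numerically y/x = 1.430194, so x* = 41/(9 + 11·1.430194) = 1.6578 and y* = 1.430194·1.6578 = 2.3709.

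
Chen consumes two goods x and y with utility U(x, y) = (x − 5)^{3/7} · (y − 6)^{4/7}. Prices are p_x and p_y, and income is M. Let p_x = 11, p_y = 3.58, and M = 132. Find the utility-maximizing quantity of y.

y* = 14.8619

This is Cobb-Douglas in (x−5, y−6): tangency gives 3/7·p_y·(y−6) = 4/7·p_x·(x−5).
After buying the subsistence bundle (5, 6), a share 3/7 of the remaining income goes to x: x* = 5 + 3/7·(M − 5p_x − 6p_y)/p_x.
Discretionary income = 132 − 5·11 − 6·3.58 = 55.52; y* = 6 + 4/7·55.52/3.58 = 14.8619.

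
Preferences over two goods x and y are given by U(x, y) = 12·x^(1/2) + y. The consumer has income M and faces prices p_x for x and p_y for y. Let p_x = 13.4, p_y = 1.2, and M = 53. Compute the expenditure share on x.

MU_x = 6/√x, MU_y = 1. Tangency: 6/√x = p_x/p_y.
Solve: √x = 6·p_y/p_x, so x*(p_x,p_y) = (6·p_y/p_x)², and y* = (M − p_x·x*)/p_y.
Plugging in: x* = (6·1.2/13.4)² = 0.2887, y* = 40.9428.
Expenditure on x: 13.4·0.2887 = 3.8687; share = 0.073.

share on x = 0.073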